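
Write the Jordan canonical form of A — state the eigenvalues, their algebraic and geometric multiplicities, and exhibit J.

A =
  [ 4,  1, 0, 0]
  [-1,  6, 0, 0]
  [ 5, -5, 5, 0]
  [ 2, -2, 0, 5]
J_2(5) ⊕ J_1(5) ⊕ J_1(5)

The characteristic polynomial is
  det(x·I − A) = x^4 - 20*x^3 + 150*x^2 - 500*x + 625 = (x - 5)^4

Eigenvalues and multiplicities (the geometric multiplicity of λ is n − rank(A − λI), which equals the number of Jordan blocks for λ):
  λ = 5: algebraic multiplicity = 4, geometric multiplicity = 3

Determining the block sizes for each eigenvalue:
  λ = 5: 3 blocks summing to 4 forces exactly one block of size 2 and the rest size 1 → block sizes [2, 1, 1]

Assembling the blocks gives a Jordan form
J =
  [5, 1, 0, 0]
  [0, 5, 0, 0]
  [0, 0, 5, 0]
  [0, 0, 0, 5]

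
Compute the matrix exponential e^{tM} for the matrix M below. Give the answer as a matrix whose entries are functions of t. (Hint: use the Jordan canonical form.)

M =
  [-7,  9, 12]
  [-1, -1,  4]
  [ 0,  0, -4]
e^{tM} =
  [-3*t*exp(-4*t) + exp(-4*t), 9*t*exp(-4*t), 12*t*exp(-4*t)]
  [-t*exp(-4*t), 3*t*exp(-4*t) + exp(-4*t), 4*t*exp(-4*t)]
  [0, 0, exp(-4*t)]

Strategy: write M = P · J · P⁻¹ where J is a Jordan canonical form, so e^{tM} = P · e^{tJ} · P⁻¹, and e^{tJ} can be computed block-by-block.

M has Jordan form
J =
  [-4,  1,  0]
  [ 0, -4,  0]
  [ 0,  0, -4]
(up to reordering of blocks).

Per-block formulas:
  For a 2×2 Jordan block J_2(-4): exp(t · J_2(-4)) = e^(-4t)·(I + t·N), where N is the 2×2 nilpotent shift.
  For a 1×1 block at λ = -4: exp(t · [-4]) = [e^(-4t)].

After assembling e^{tJ} and conjugating by P, we get:

e^{tM} =
  [-3*t*exp(-4*t) + exp(-4*t), 9*t*exp(-4*t), 12*t*exp(-4*t)]
  [-t*exp(-4*t), 3*t*exp(-4*t) + exp(-4*t), 4*t*exp(-4*t)]
  [0, 0, exp(-4*t)]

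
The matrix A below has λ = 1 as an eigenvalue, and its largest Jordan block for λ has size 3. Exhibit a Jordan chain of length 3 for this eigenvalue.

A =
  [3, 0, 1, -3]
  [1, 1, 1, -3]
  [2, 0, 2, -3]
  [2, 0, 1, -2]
A Jordan chain for λ = 1 of length 3:
v_1 = (0, -2, 0, 0)ᵀ
v_2 = (2, 1, 2, 2)ᵀ
v_3 = (1, 0, 0, 0)ᵀ

Let N = A − (1)·I. We want v_3 with N^3 v_3 = 0 but N^2 v_3 ≠ 0; then v_{j-1} := N · v_j for j = 3, …, 2.

Pick v_3 = (1, 0, 0, 0)ᵀ.
Then v_2 = N · v_3 = (2, 1, 2, 2)ᵀ.
Then v_1 = N · v_2 = (0, -2, 0, 0)ᵀ.

Sanity check: (A − (1)·I) v_1 = (0, 0, 0, 0)ᵀ = 0. ✓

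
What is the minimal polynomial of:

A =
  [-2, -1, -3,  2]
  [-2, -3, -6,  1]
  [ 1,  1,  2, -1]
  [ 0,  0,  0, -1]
x^2 + 2*x + 1

The characteristic polynomial is χ_A(x) = (x + 1)^4, so the eigenvalues are known. The minimal polynomial is
  m_A(x) = Π_λ (x − λ)^{k_λ}
where k_λ is the size of the *largest* Jordan block for λ (equivalently, the smallest k with (A − λI)^k v = 0 for every generalised eigenvector v of λ).

  λ = -1: largest Jordan block has size 2, contributing (x + 1)^2

So m_A(x) = (x + 1)^2 = x^2 + 2*x + 1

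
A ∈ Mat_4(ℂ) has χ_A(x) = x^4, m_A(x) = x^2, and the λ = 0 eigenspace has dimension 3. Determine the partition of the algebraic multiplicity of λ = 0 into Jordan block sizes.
Block sizes for λ = 0: [2, 1, 1]

Step 1 — from the characteristic polynomial, algebraic multiplicity of λ = 0 is 4. From dim ker(A − (0)·I) = 3, there are exactly 3 Jordan blocks for λ = 0.
Step 2 — from the minimal polynomial, the factor (x − 0)^2 tells us the largest block for λ = 0 has size 2.
Step 3 — with total size 4, 3 blocks, and largest block 2, the block sizes (in nonincreasing order) are [2, 1, 1].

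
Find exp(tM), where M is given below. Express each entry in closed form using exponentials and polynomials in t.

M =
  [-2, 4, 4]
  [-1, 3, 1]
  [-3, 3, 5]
e^{tM} =
  [-4*t*exp(2*t) + exp(2*t), 4*t*exp(2*t), 4*t*exp(2*t)]
  [-t*exp(2*t), t*exp(2*t) + exp(2*t), t*exp(2*t)]
  [-3*t*exp(2*t), 3*t*exp(2*t), 3*t*exp(2*t) + exp(2*t)]

Strategy: write M = P · J · P⁻¹ where J is a Jordan canonical form, so e^{tM} = P · e^{tJ} · P⁻¹, and e^{tJ} can be computed block-by-block.

M has Jordan form
J =
  [2, 1, 0]
  [0, 2, 0]
  [0, 0, 2]
(up to reordering of blocks).

Per-block formulas:
  For a 1×1 block at λ = 2: exp(t · [2]) = [e^(2t)].
  For a 2×2 Jordan block J_2(2): exp(t · J_2(2)) = e^(2t)·(I + t·N), where N is the 2×2 nilpotent shift.

After assembling e^{tJ} and conjugating by P, we get:

e^{tM} =
  [-4*t*exp(2*t) + exp(2*t), 4*t*exp(2*t), 4*t*exp(2*t)]
  [-t*exp(2*t), t*exp(2*t) + exp(2*t), t*exp(2*t)]
  [-3*t*exp(2*t), 3*t*exp(2*t), 3*t*exp(2*t) + exp(2*t)]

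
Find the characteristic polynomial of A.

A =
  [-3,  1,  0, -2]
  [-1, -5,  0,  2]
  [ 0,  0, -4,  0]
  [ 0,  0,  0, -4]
x^4 + 16*x^3 + 96*x^2 + 256*x + 256

Expanding det(x·I − A) (e.g. by cofactor expansion or by noting that A is similar to its Jordan form J, which has the same characteristic polynomial as A) gives
  χ_A(x) = x^4 + 16*x^3 + 96*x^2 + 256*x + 256
which factors as (x + 4)^4. The eigenvalues (with algebraic multiplicities) are λ = -4 with multiplicity 4.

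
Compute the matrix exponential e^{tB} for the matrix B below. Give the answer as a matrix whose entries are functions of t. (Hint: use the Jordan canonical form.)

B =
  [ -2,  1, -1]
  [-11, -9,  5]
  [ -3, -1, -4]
e^{tB} =
  [t^2*exp(-5*t)/2 + 3*t*exp(-5*t) + exp(-5*t), t*exp(-5*t), t^2*exp(-5*t)/2 - t*exp(-5*t)]
  [-2*t^2*exp(-5*t) - 11*t*exp(-5*t), -4*t*exp(-5*t) + exp(-5*t), -2*t^2*exp(-5*t) + 5*t*exp(-5*t)]
  [-t^2*exp(-5*t)/2 - 3*t*exp(-5*t), -t*exp(-5*t), -t^2*exp(-5*t)/2 + t*exp(-5*t) + exp(-5*t)]

Strategy: write B = P · J · P⁻¹ where J is a Jordan canonical form, so e^{tB} = P · e^{tJ} · P⁻¹, and e^{tJ} can be computed block-by-block.

B has Jordan form
J =
  [-5,  1,  0]
  [ 0, -5,  1]
  [ 0,  0, -5]
(up to reordering of blocks).

Per-block formulas:
  For a 3×3 Jordan block J_3(-5): exp(t · J_3(-5)) = e^(-5t)·(I + t·N + (t^2/2)·N^2), where N is the 3×3 nilpotent shift.

After assembling e^{tJ} and conjugating by P, we get:

e^{tB} =
  [t^2*exp(-5*t)/2 + 3*t*exp(-5*t) + exp(-5*t), t*exp(-5*t), t^2*exp(-5*t)/2 - t*exp(-5*t)]
  [-2*t^2*exp(-5*t) - 11*t*exp(-5*t), -4*t*exp(-5*t) + exp(-5*t), -2*t^2*exp(-5*t) + 5*t*exp(-5*t)]
  [-t^2*exp(-5*t)/2 - 3*t*exp(-5*t), -t*exp(-5*t), -t^2*exp(-5*t)/2 + t*exp(-5*t) + exp(-5*t)]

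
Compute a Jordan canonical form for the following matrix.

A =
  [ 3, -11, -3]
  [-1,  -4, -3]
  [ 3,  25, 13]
J_3(4)

The characteristic polynomial is
  det(x·I − A) = x^3 - 12*x^2 + 48*x - 64 = (x - 4)^3

Eigenvalues and multiplicities (the geometric multiplicity of λ is n − rank(A − λI), which equals the number of Jordan blocks for λ):
  λ = 4: algebraic multiplicity = 3, geometric multiplicity = 1

Determining the block sizes for each eigenvalue:
  λ = 4: one block (gm = 1), so the single block has size am = 3 → block sizes [3]

Assembling the blocks gives a Jordan form
J =
  [4, 1, 0]
  [0, 4, 1]
  [0, 0, 4]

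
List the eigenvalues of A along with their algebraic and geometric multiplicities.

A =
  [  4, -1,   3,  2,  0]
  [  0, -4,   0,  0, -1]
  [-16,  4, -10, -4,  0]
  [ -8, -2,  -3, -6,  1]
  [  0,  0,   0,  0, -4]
λ = -4: alg = 5, geom = 2

Step 1 — factor the characteristic polynomial to read off the algebraic multiplicities:
  χ_A(x) = (x + 4)^5

Step 2 — compute geometric multiplicities via the rank-nullity identity g(λ) = n − rank(A − λI):
  rank(A − (-4)·I) = 3, so dim ker(A − (-4)·I) = n − 3 = 2

Summary:
  λ = -4: algebraic multiplicity = 5, geometric multiplicity = 2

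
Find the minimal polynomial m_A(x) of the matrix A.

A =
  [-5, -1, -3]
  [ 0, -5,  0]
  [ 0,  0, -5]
x^2 + 10*x + 25

The characteristic polynomial is χ_A(x) = (x + 5)^3, so the eigenvalues are known. The minimal polynomial is
  m_A(x) = Π_λ (x − λ)^{k_λ}
where k_λ is the size of the *largest* Jordan block for λ (equivalently, the smallest k with (A − λI)^k v = 0 for every generalised eigenvector v of λ).

  λ = -5: largest Jordan block has size 2, contributing (x + 5)^2

So m_A(x) = (x + 5)^2 = x^2 + 10*x + 25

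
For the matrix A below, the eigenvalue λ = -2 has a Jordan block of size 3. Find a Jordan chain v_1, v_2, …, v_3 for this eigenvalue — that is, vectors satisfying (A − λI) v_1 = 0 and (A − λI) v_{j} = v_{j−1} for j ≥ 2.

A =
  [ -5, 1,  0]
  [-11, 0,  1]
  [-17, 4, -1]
A Jordan chain for λ = -2 of length 3:
v_1 = (-2, -6, -10)ᵀ
v_2 = (-3, -11, -17)ᵀ
v_3 = (1, 0, 0)ᵀ

Let N = A − (-2)·I. We want v_3 with N^3 v_3 = 0 but N^2 v_3 ≠ 0; then v_{j-1} := N · v_j for j = 3, …, 2.

Pick v_3 = (1, 0, 0)ᵀ.
Then v_2 = N · v_3 = (-3, -11, -17)ᵀ.
Then v_1 = N · v_2 = (-2, -6, -10)ᵀ.

Sanity check: (A − (-2)·I) v_1 = (0, 0, 0)ᵀ = 0. ✓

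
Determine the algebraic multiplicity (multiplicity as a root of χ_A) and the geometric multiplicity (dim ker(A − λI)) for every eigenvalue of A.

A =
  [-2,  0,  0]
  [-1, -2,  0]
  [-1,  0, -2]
λ = -2: alg = 3, geom = 2

Step 1 — factor the characteristic polynomial to read off the algebraic multiplicities:
  χ_A(x) = (x + 2)^3

Step 2 — compute geometric multiplicities via the rank-nullity identity g(λ) = n − rank(A − λI):
  rank(A − (-2)·I) = 1, so dim ker(A − (-2)·I) = n − 1 = 2

Summary:
  λ = -2: algebraic multiplicity = 3, geometric multiplicity = 2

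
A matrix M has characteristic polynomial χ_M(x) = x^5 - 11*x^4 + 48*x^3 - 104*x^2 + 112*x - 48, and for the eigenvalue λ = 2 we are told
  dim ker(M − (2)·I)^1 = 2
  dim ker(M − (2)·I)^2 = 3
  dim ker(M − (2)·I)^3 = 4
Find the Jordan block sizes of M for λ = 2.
Block sizes for λ = 2: [3, 1]

From the dimensions of kernels of powers, the number of Jordan blocks of size at least j is d_j − d_{j−1} where d_j = dim ker(N^j) (with d_0 = 0). Computing the differences gives [2, 1, 1].
The number of blocks of size exactly k is (#blocks of size ≥ k) − (#blocks of size ≥ k + 1), so the partition is: 1 block(s) of size 1, 1 block(s) of size 3.
In nonincreasing order the block sizes are [3, 1].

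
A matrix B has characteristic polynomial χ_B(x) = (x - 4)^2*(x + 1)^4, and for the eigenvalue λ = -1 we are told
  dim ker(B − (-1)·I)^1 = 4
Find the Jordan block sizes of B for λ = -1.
Block sizes for λ = -1: [1, 1, 1, 1]

From the dimensions of kernels of powers, the number of Jordan blocks of size at least j is d_j − d_{j−1} where d_j = dim ker(N^j) (with d_0 = 0). Computing the differences gives [4].
The number of blocks of size exactly k is (#blocks of size ≥ k) − (#blocks of size ≥ k + 1), so the partition is: 4 block(s) of size 1.
In nonincreasing order the block sizes are [1, 1, 1, 1].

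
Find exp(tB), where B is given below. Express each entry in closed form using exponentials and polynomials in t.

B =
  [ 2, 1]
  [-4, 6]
e^{tB} =
  [-2*t*exp(4*t) + exp(4*t), t*exp(4*t)]
  [-4*t*exp(4*t), 2*t*exp(4*t) + exp(4*t)]

Strategy: write B = P · J · P⁻¹ where J is a Jordan canonical form, so e^{tB} = P · e^{tJ} · P⁻¹, and e^{tJ} can be computed block-by-block.

B has Jordan form
J =
  [4, 1]
  [0, 4]
(up to reordering of blocks).

Per-block formulas:
  For a 2×2 Jordan block J_2(4): exp(t · J_2(4)) = e^(4t)·(I + t·N), where N is the 2×2 nilpotent shift.

After assembling e^{tJ} and conjugating by P, we get:

e^{tB} =
  [-2*t*exp(4*t) + exp(4*t), t*exp(4*t)]
  [-4*t*exp(4*t), 2*t*exp(4*t) + exp(4*t)]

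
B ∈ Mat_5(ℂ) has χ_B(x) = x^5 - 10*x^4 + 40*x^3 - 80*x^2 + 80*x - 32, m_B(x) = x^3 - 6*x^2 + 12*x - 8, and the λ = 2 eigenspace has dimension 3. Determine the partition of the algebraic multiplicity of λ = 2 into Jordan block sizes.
Block sizes for λ = 2: [3, 1, 1]

Step 1 — from the characteristic polynomial, algebraic multiplicity of λ = 2 is 5. From dim ker(B − (2)·I) = 3, there are exactly 3 Jordan blocks for λ = 2.
Step 2 — from the minimal polynomial, the factor (x − 2)^3 tells us the largest block for λ = 2 has size 3.
Step 3 — with total size 5, 3 blocks, and largest block 3, the block sizes (in nonincreasing order) are [3, 1, 1].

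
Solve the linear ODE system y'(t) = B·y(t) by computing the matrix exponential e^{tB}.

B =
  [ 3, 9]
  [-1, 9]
e^{tB} =
  [-3*t*exp(6*t) + exp(6*t), 9*t*exp(6*t)]
  [-t*exp(6*t), 3*t*exp(6*t) + exp(6*t)]

Strategy: write B = P · J · P⁻¹ where J is a Jordan canonical form, so e^{tB} = P · e^{tJ} · P⁻¹, and e^{tJ} can be computed block-by-block.

B has Jordan form
J =
  [6, 1]
  [0, 6]
(up to reordering of blocks).

Per-block formulas:
  For a 2×2 Jordan block J_2(6): exp(t · J_2(6)) = e^(6t)·(I + t·N), where N is the 2×2 nilpotent shift.

After assembling e^{tJ} and conjugating by P, we get:

e^{tB} =
  [-3*t*exp(6*t) + exp(6*t), 9*t*exp(6*t)]
  [-t*exp(6*t), 3*t*exp(6*t) + exp(6*t)]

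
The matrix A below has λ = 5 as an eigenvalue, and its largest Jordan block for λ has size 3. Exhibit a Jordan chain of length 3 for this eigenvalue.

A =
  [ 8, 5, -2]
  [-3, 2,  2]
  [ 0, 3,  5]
A Jordan chain for λ = 5 of length 3:
v_1 = (-6, 0, -9)ᵀ
v_2 = (3, -3, 0)ᵀ
v_3 = (1, 0, 0)ᵀ

Let N = A − (5)·I. We want v_3 with N^3 v_3 = 0 but N^2 v_3 ≠ 0; then v_{j-1} := N · v_j for j = 3, …, 2.

Pick v_3 = (1, 0, 0)ᵀ.
Then v_2 = N · v_3 = (3, -3, 0)ᵀ.
Then v_1 = N · v_2 = (-6, 0, -9)ᵀ.

Sanity check: (A − (5)·I) v_1 = (0, 0, 0)ᵀ = 0. ✓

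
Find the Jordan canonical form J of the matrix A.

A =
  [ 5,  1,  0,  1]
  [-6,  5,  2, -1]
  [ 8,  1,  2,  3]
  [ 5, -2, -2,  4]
J_3(4) ⊕ J_1(4)

The characteristic polynomial is
  det(x·I − A) = x^4 - 16*x^3 + 96*x^2 - 256*x + 256 = (x - 4)^4

Eigenvalues and multiplicities (the geometric multiplicity of λ is n − rank(A − λI), which equals the number of Jordan blocks for λ):
  λ = 4: algebraic multiplicity = 4, geometric multiplicity = 2

Determining the block sizes for each eigenvalue:
  λ = 4: with am = 4 and gm = 2, the partition is not yet determined (e.g. several partitions of 4 into 2 parts exist). Let N = A − (4)·I. Computing rank(N^1) = 2, rank(N^2) = 1, rank(N^3) = 0; the number of blocks of size ≥ j is rank(N^{j−1}) − rank(N^j), giving [2, 1, 1]. So we have 1 block(s) of size 3, 1 block(s) of size 1 → block sizes [3, 1]

Assembling the blocks gives a Jordan form
J =
  [4, 1, 0, 0]
  [0, 4, 1, 0]
  [0, 0, 4, 0]
  [0, 0, 0, 4]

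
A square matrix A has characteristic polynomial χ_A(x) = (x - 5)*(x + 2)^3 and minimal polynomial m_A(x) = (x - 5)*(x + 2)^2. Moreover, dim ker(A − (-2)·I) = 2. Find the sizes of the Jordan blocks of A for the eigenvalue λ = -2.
Block sizes for λ = -2: [2, 1]

Step 1 — from the characteristic polynomial, algebraic multiplicity of λ = -2 is 3. From dim ker(A − (-2)·I) = 2, there are exactly 2 Jordan blocks for λ = -2.
Step 2 — from the minimal polynomial, the factor (x + 2)^2 tells us the largest block for λ = -2 has size 2.
Step 3 — with total size 3, 2 blocks, and largest block 2, the block sizes (in nonincreasing order) are [2, 1].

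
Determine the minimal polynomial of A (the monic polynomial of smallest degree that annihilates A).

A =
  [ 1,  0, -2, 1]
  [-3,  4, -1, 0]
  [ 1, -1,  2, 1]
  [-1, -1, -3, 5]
x^3 - 9*x^2 + 27*x - 27

The characteristic polynomial is χ_A(x) = (x - 3)^4, so the eigenvalues are known. The minimal polynomial is
  m_A(x) = Π_λ (x − λ)^{k_λ}
where k_λ is the size of the *largest* Jordan block for λ (equivalently, the smallest k with (A − λI)^k v = 0 for every generalised eigenvector v of λ).

  λ = 3: largest Jordan block has size 3, contributing (x − 3)^3

So m_A(x) = (x - 3)^3 = x^3 - 9*x^2 + 27*x - 27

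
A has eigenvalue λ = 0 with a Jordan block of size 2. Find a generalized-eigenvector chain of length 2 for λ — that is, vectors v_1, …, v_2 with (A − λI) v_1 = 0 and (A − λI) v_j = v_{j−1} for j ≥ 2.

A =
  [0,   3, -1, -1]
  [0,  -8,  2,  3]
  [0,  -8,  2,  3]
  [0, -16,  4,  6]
A Jordan chain for λ = 0 of length 2:
v_1 = (3, -8, -8, -16)ᵀ
v_2 = (0, 1, 0, 0)ᵀ

Let N = A − (0)·I. We want v_2 with N^2 v_2 = 0 but N^1 v_2 ≠ 0; then v_{j-1} := N · v_j for j = 2, …, 2.

Pick v_2 = (0, 1, 0, 0)ᵀ.
Then v_1 = N · v_2 = (3, -8, -8, -16)ᵀ.

Sanity check: (A − (0)·I) v_1 = (0, 0, 0, 0)ᵀ = 0. ✓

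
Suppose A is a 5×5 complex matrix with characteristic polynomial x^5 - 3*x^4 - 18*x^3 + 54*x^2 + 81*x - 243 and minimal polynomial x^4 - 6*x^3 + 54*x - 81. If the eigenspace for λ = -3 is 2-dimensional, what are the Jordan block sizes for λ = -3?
Block sizes for λ = -3: [1, 1]

Step 1 — from the characteristic polynomial, algebraic multiplicity of λ = -3 is 2. From dim ker(A − (-3)·I) = 2, there are exactly 2 Jordan blocks for λ = -3.
Step 2 — from the minimal polynomial, the factor (x + 3) tells us the largest block for λ = -3 has size 1.
Step 3 — with total size 2, 2 blocks, and largest block 1, the block sizes (in nonincreasing order) are [1, 1].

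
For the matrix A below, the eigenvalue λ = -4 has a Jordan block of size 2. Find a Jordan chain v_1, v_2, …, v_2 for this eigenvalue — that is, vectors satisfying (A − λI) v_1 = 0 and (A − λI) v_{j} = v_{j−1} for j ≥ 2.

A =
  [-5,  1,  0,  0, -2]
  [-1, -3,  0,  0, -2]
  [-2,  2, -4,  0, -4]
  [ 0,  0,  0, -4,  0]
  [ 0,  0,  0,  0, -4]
A Jordan chain for λ = -4 of length 2:
v_1 = (-1, -1, -2, 0, 0)ᵀ
v_2 = (1, 0, 0, 0, 0)ᵀ

Let N = A − (-4)·I. We want v_2 with N^2 v_2 = 0 but N^1 v_2 ≠ 0; then v_{j-1} := N · v_j for j = 2, …, 2.

Pick v_2 = (1, 0, 0, 0, 0)ᵀ.
Then v_1 = N · v_2 = (-1, -1, -2, 0, 0)ᵀ.

Sanity check: (A − (-4)·I) v_1 = (0, 0, 0, 0, 0)ᵀ = 0. ✓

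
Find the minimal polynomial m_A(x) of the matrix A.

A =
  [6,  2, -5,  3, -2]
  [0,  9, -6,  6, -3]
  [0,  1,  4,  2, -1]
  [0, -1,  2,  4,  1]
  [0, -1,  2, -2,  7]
x^2 - 12*x + 36

The characteristic polynomial is χ_A(x) = (x - 6)^5, so the eigenvalues are known. The minimal polynomial is
  m_A(x) = Π_λ (x − λ)^{k_λ}
where k_λ is the size of the *largest* Jordan block for λ (equivalently, the smallest k with (A − λI)^k v = 0 for every generalised eigenvector v of λ).

  λ = 6: largest Jordan block has size 2, contributing (x − 6)^2

So m_A(x) = (x - 6)^2 = x^2 - 12*x + 36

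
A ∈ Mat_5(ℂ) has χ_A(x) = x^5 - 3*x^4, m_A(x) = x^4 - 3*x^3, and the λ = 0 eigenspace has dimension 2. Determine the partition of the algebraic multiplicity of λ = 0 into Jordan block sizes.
Block sizes for λ = 0: [3, 1]

Step 1 — from the characteristic polynomial, algebraic multiplicity of λ = 0 is 4. From dim ker(A − (0)·I) = 2, there are exactly 2 Jordan blocks for λ = 0.
Step 2 — from the minimal polynomial, the factor (x − 0)^3 tells us the largest block for λ = 0 has size 3.
Step 3 — with total size 4, 2 blocks, and largest block 3, the block sizes (in nonincreasing order) are [3, 1].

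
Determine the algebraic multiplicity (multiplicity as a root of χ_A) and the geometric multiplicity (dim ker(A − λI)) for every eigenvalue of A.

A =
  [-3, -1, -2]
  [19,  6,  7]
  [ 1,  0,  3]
λ = 2: alg = 3, geom = 1

Step 1 — factor the characteristic polynomial to read off the algebraic multiplicities:
  χ_A(x) = (x - 2)^3

Step 2 — compute geometric multiplicities via the rank-nullity identity g(λ) = n − rank(A − λI):
  rank(A − (2)·I) = 2, so dim ker(A − (2)·I) = n − 2 = 1

Summary:
  λ = 2: algebraic multiplicity = 3, geometric multiplicity = 1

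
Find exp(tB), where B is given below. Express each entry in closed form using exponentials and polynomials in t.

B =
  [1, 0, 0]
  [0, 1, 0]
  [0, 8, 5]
e^{tB} =
  [exp(t), 0, 0]
  [0, exp(t), 0]
  [0, 2*exp(5*t) - 2*exp(t), exp(5*t)]

Strategy: write B = P · J · P⁻¹ where J is a Jordan canonical form, so e^{tB} = P · e^{tJ} · P⁻¹, and e^{tJ} can be computed block-by-block.

B has Jordan form
J =
  [1, 0, 0]
  [0, 1, 0]
  [0, 0, 5]
(up to reordering of blocks).

Per-block formulas:
  For a 1×1 block at λ = 1: exp(t · [1]) = [e^(1t)].
  For a 1×1 block at λ = 5: exp(t · [5]) = [e^(5t)].

After assembling e^{tJ} and conjugating by P, we get:

e^{tB} =
  [exp(t), 0, 0]
  [0, exp(t), 0]
  [0, 2*exp(5*t) - 2*exp(t), exp(5*t)]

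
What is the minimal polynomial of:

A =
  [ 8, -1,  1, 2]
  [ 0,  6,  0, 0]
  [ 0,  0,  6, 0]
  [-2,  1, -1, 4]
x^2 - 12*x + 36

The characteristic polynomial is χ_A(x) = (x - 6)^4, so the eigenvalues are known. The minimal polynomial is
  m_A(x) = Π_λ (x − λ)^{k_λ}
where k_λ is the size of the *largest* Jordan block for λ (equivalently, the smallest k with (A − λI)^k v = 0 for every generalised eigenvector v of λ).

  λ = 6: largest Jordan block has size 2, contributing (x − 6)^2

So m_A(x) = (x - 6)^2 = x^2 - 12*x + 36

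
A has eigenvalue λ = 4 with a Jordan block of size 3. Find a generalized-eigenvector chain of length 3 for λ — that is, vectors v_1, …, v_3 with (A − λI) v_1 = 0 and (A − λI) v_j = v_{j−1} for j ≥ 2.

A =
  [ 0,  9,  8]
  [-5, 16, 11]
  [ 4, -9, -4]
A Jordan chain for λ = 4 of length 3:
v_1 = (3, 4, -3)ᵀ
v_2 = (-4, -5, 4)ᵀ
v_3 = (1, 0, 0)ᵀ

Let N = A − (4)·I. We want v_3 with N^3 v_3 = 0 but N^2 v_3 ≠ 0; then v_{j-1} := N · v_j for j = 3, …, 2.

Pick v_3 = (1, 0, 0)ᵀ.
Then v_2 = N · v_3 = (-4, -5, 4)ᵀ.
Then v_1 = N · v_2 = (3, 4, -3)ᵀ.

Sanity check: (A − (4)·I) v_1 = (0, 0, 0)ᵀ = 0. ✓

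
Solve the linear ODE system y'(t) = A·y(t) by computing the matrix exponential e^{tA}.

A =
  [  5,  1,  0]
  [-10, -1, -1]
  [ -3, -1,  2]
e^{tA} =
  [-t^2*exp(2*t)/2 + 3*t*exp(2*t) + exp(2*t), t*exp(2*t), -t^2*exp(2*t)/2]
  [3*t^2*exp(2*t)/2 - 10*t*exp(2*t), -3*t*exp(2*t) + exp(2*t), 3*t^2*exp(2*t)/2 - t*exp(2*t)]
  [t^2*exp(2*t)/2 - 3*t*exp(2*t), -t*exp(2*t), t^2*exp(2*t)/2 + exp(2*t)]

Strategy: write A = P · J · P⁻¹ where J is a Jordan canonical form, so e^{tA} = P · e^{tJ} · P⁻¹, and e^{tJ} can be computed block-by-block.

A has Jordan form
J =
  [2, 1, 0]
  [0, 2, 1]
  [0, 0, 2]
(up to reordering of blocks).

Per-block formulas:
  For a 3×3 Jordan block J_3(2): exp(t · J_3(2)) = e^(2t)·(I + t·N + (t^2/2)·N^2), where N is the 3×3 nilpotent shift.

After assembling e^{tJ} and conjugating by P, we get:

e^{tA} =
  [-t^2*exp(2*t)/2 + 3*t*exp(2*t) + exp(2*t), t*exp(2*t), -t^2*exp(2*t)/2]
  [3*t^2*exp(2*t)/2 - 10*t*exp(2*t), -3*t*exp(2*t) + exp(2*t), 3*t^2*exp(2*t)/2 - t*exp(2*t)]
  [t^2*exp(2*t)/2 - 3*t*exp(2*t), -t*exp(2*t), t^2*exp(2*t)/2 + exp(2*t)]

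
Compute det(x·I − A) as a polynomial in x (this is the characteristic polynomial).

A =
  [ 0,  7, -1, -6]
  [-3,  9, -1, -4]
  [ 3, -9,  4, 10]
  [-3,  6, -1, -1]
x^4 - 12*x^3 + 54*x^2 - 108*x + 81

Expanding det(x·I − A) (e.g. by cofactor expansion or by noting that A is similar to its Jordan form J, which has the same characteristic polynomial as A) gives
  χ_A(x) = x^4 - 12*x^3 + 54*x^2 - 108*x + 81
which factors as (x - 3)^4. The eigenvalues (with algebraic multiplicities) are λ = 3 with multiplicity 4.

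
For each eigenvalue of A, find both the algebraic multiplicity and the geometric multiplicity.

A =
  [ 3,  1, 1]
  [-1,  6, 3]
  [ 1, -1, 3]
λ = 4: alg = 3, geom = 1

Step 1 — factor the characteristic polynomial to read off the algebraic multiplicities:
  χ_A(x) = (x - 4)^3

Step 2 — compute geometric multiplicities via the rank-nullity identity g(λ) = n − rank(A − λI):
  rank(A − (4)·I) = 2, so dim ker(A − (4)·I) = n − 2 = 1

Summary:
  λ = 4: algebraic multiplicity = 3, geometric multiplicity = 1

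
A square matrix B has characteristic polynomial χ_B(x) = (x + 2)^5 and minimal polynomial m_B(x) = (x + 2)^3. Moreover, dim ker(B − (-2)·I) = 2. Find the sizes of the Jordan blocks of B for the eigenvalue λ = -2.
Block sizes for λ = -2: [3, 2]

Step 1 — from the characteristic polynomial, algebraic multiplicity of λ = -2 is 5. From dim ker(B − (-2)·I) = 2, there are exactly 2 Jordan blocks for λ = -2.
Step 2 — from the minimal polynomial, the factor (x + 2)^3 tells us the largest block for λ = -2 has size 3.
Step 3 — with total size 5, 2 blocks, and largest block 3, the block sizes (in nonincreasing order) are [3, 2].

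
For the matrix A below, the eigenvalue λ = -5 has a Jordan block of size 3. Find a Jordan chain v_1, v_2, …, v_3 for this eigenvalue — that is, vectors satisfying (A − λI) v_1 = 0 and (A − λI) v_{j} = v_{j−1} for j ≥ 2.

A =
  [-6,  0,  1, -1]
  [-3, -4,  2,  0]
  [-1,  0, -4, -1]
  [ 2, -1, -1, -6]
A Jordan chain for λ = -5 of length 3:
v_1 = (-2, -2, -2, 0)ᵀ
v_2 = (-1, -3, -1, 2)ᵀ
v_3 = (1, 0, 0, 0)ᵀ

Let N = A − (-5)·I. We want v_3 with N^3 v_3 = 0 but N^2 v_3 ≠ 0; then v_{j-1} := N · v_j for j = 3, …, 2.

Pick v_3 = (1, 0, 0, 0)ᵀ.
Then v_2 = N · v_3 = (-1, -3, -1, 2)ᵀ.
Then v_1 = N · v_2 = (-2, -2, -2, 0)ᵀ.

Sanity check: (A − (-5)·I) v_1 = (0, 0, 0, 0)ᵀ = 0. ✓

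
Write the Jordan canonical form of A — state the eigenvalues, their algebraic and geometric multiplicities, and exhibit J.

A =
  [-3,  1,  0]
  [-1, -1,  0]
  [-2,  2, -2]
J_2(-2) ⊕ J_1(-2)

The characteristic polynomial is
  det(x·I − A) = x^3 + 6*x^2 + 12*x + 8 = (x + 2)^3

Eigenvalues and multiplicities (the geometric multiplicity of λ is n − rank(A − λI), which equals the number of Jordan blocks for λ):
  λ = -2: algebraic multiplicity = 3, geometric multiplicity = 2

Determining the block sizes for each eigenvalue:
  λ = -2: 2 blocks summing to 3 forces exactly one block of size 2 and the rest size 1 → block sizes [2, 1]

Assembling the blocks gives a Jordan form
J =
  [-2,  1,  0]
  [ 0, -2,  0]
  [ 0,  0, -2]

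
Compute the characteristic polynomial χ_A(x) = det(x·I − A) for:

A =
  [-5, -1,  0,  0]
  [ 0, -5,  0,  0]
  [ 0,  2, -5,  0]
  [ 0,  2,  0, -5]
x^4 + 20*x^3 + 150*x^2 + 500*x + 625

Expanding det(x·I − A) (e.g. by cofactor expansion or by noting that A is similar to its Jordan form J, which has the same characteristic polynomial as A) gives
  χ_A(x) = x^4 + 20*x^3 + 150*x^2 + 500*x + 625
which factors as (x + 5)^4. The eigenvalues (with algebraic multiplicities) are λ = -5 with multiplicity 4.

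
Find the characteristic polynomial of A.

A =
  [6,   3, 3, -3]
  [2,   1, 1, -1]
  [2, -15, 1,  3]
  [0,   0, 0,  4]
x^4 - 12*x^3 + 48*x^2 - 64*x

Expanding det(x·I − A) (e.g. by cofactor expansion or by noting that A is similar to its Jordan form J, which has the same characteristic polynomial as A) gives
  χ_A(x) = x^4 - 12*x^3 + 48*x^2 - 64*x
which factors as x*(x - 4)^3. The eigenvalues (with algebraic multiplicities) are λ = 0 with multiplicity 1, λ = 4 with multiplicity 3.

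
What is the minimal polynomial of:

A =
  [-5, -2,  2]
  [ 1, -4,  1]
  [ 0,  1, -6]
x^3 + 15*x^2 + 75*x + 125

The characteristic polynomial is χ_A(x) = (x + 5)^3, so the eigenvalues are known. The minimal polynomial is
  m_A(x) = Π_λ (x − λ)^{k_λ}
where k_λ is the size of the *largest* Jordan block for λ (equivalently, the smallest k with (A − λI)^k v = 0 for every generalised eigenvector v of λ).

  λ = -5: largest Jordan block has size 3, contributing (x + 5)^3

So m_A(x) = (x + 5)^3 = x^3 + 15*x^2 + 75*x + 125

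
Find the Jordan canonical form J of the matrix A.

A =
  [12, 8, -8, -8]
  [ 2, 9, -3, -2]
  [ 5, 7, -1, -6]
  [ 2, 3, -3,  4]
J_3(6) ⊕ J_1(6)

The characteristic polynomial is
  det(x·I − A) = x^4 - 24*x^3 + 216*x^2 - 864*x + 1296 = (x - 6)^4

Eigenvalues and multiplicities (the geometric multiplicity of λ is n − rank(A − λI), which equals the number of Jordan blocks for λ):
  λ = 6: algebraic multiplicity = 4, geometric multiplicity = 2

Determining the block sizes for each eigenvalue:
  λ = 6: with am = 4 and gm = 2, the partition is not yet determined (e.g. several partitions of 4 into 2 parts exist). Let N = A − (6)·I. Computing rank(N^1) = 2, rank(N^2) = 1, rank(N^3) = 0; the number of blocks of size ≥ j is rank(N^{j−1}) − rank(N^j), giving [2, 1, 1]. So we have 1 block(s) of size 3, 1 block(s) of size 1 → block sizes [3, 1]

Assembling the blocks gives a Jordan form
J =
  [6, 1, 0, 0]
  [0, 6, 1, 0]
  [0, 0, 6, 0]
  [0, 0, 0, 6]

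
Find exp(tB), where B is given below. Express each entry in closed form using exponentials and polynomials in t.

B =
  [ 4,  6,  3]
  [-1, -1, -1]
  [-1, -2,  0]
e^{tB} =
  [3*t*exp(t) + exp(t), 6*t*exp(t), 3*t*exp(t)]
  [-t*exp(t), -2*t*exp(t) + exp(t), -t*exp(t)]
  [-t*exp(t), -2*t*exp(t), -t*exp(t) + exp(t)]

Strategy: write B = P · J · P⁻¹ where J is a Jordan canonical form, so e^{tB} = P · e^{tJ} · P⁻¹, and e^{tJ} can be computed block-by-block.

B has Jordan form
J =
  [1, 1, 0]
  [0, 1, 0]
  [0, 0, 1]
(up to reordering of blocks).

Per-block formulas:
  For a 2×2 Jordan block J_2(1): exp(t · J_2(1)) = e^(1t)·(I + t·N), where N is the 2×2 nilpotent shift.
  For a 1×1 block at λ = 1: exp(t · [1]) = [e^(1t)].

After assembling e^{tJ} and conjugating by P, we get:

e^{tB} =
  [3*t*exp(t) + exp(t), 6*t*exp(t), 3*t*exp(t)]
  [-t*exp(t), -2*t*exp(t) + exp(t), -t*exp(t)]
  [-t*exp(t), -2*t*exp(t), -t*exp(t) + exp(t)]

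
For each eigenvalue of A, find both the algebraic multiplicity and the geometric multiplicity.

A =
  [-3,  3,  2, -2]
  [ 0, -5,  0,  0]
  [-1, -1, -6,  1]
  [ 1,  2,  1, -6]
λ = -5: alg = 4, geom = 2

Step 1 — factor the characteristic polynomial to read off the algebraic multiplicities:
  χ_A(x) = (x + 5)^4

Step 2 — compute geometric multiplicities via the rank-nullity identity g(λ) = n − rank(A − λI):
  rank(A − (-5)·I) = 2, so dim ker(A − (-5)·I) = n − 2 = 2

Summary:
  λ = -5: algebraic multiplicity = 4, geometric multiplicity = 2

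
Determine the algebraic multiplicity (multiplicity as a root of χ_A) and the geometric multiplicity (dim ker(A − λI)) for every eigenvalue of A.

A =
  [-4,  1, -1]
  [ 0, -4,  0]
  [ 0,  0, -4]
λ = -4: alg = 3, geom = 2

Step 1 — factor the characteristic polynomial to read off the algebraic multiplicities:
  χ_A(x) = (x + 4)^3

Step 2 — compute geometric multiplicities via the rank-nullity identity g(λ) = n − rank(A − λI):
  rank(A − (-4)·I) = 1, so dim ker(A − (-4)·I) = n − 1 = 2

Summary:
  λ = -4: algebraic multiplicity = 3, geometric multiplicity = 2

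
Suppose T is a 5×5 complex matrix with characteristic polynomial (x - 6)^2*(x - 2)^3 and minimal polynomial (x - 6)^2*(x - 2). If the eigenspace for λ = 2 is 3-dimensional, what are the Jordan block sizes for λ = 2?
Block sizes for λ = 2: [1, 1, 1]

Step 1 — from the characteristic polynomial, algebraic multiplicity of λ = 2 is 3. From dim ker(T − (2)·I) = 3, there are exactly 3 Jordan blocks for λ = 2.
Step 2 — from the minimal polynomial, the factor (x − 2) tells us the largest block for λ = 2 has size 1.
Step 3 — with total size 3, 3 blocks, and largest block 1, the block sizes (in nonincreasing order) are [1, 1, 1].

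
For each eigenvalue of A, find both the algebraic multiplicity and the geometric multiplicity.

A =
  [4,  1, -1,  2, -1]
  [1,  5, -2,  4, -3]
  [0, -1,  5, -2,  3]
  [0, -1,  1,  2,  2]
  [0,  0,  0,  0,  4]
λ = 4: alg = 5, geom = 2

Step 1 — factor the characteristic polynomial to read off the algebraic multiplicities:
  χ_A(x) = (x - 4)^5

Step 2 — compute geometric multiplicities via the rank-nullity identity g(λ) = n − rank(A − λI):
  rank(A − (4)·I) = 3, so dim ker(A − (4)·I) = n − 3 = 2

Summary:
  λ = 4: algebraic multiplicity = 5, geometric multiplicity = 2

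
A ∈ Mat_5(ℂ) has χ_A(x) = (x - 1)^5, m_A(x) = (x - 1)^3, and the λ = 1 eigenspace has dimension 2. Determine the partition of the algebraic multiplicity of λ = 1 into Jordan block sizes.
Block sizes for λ = 1: [3, 2]

Step 1 — from the characteristic polynomial, algebraic multiplicity of λ = 1 is 5. From dim ker(A − (1)·I) = 2, there are exactly 2 Jordan blocks for λ = 1.
Step 2 — from the minimal polynomial, the factor (x − 1)^3 tells us the largest block for λ = 1 has size 3.
Step 3 — with total size 5, 2 blocks, and largest block 3, the block sizes (in nonincreasing order) are [3, 2].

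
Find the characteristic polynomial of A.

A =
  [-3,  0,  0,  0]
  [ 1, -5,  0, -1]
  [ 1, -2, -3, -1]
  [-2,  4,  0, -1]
x^4 + 12*x^3 + 54*x^2 + 108*x + 81

Expanding det(x·I − A) (e.g. by cofactor expansion or by noting that A is similar to its Jordan form J, which has the same characteristic polynomial as A) gives
  χ_A(x) = x^4 + 12*x^3 + 54*x^2 + 108*x + 81
which factors as (x + 3)^4. The eigenvalues (with algebraic multiplicities) are λ = -3 with multiplicity 4.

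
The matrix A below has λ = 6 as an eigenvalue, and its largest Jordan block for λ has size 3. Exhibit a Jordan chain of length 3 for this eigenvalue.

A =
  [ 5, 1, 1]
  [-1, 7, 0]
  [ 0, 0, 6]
A Jordan chain for λ = 6 of length 3:
v_1 = (-1, -1, 0)ᵀ
v_2 = (1, 0, 0)ᵀ
v_3 = (0, 0, 1)ᵀ

Let N = A − (6)·I. We want v_3 with N^3 v_3 = 0 but N^2 v_3 ≠ 0; then v_{j-1} := N · v_j for j = 3, …, 2.

Pick v_3 = (0, 0, 1)ᵀ.
Then v_2 = N · v_3 = (1, 0, 0)ᵀ.
Then v_1 = N · v_2 = (-1, -1, 0)ᵀ.

Sanity check: (A − (6)·I) v_1 = (0, 0, 0)ᵀ = 0. ✓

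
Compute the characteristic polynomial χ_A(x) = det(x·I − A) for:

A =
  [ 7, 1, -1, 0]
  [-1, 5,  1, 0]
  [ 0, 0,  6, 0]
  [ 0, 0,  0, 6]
x^4 - 24*x^3 + 216*x^2 - 864*x + 1296

Expanding det(x·I − A) (e.g. by cofactor expansion or by noting that A is similar to its Jordan form J, which has the same characteristic polynomial as A) gives
  χ_A(x) = x^4 - 24*x^3 + 216*x^2 - 864*x + 1296
which factors as (x - 6)^4. The eigenvalues (with algebraic multiplicities) are λ = 6 with multiplicity 4.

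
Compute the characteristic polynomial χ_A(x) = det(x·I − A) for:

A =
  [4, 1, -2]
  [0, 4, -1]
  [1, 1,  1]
x^3 - 9*x^2 + 27*x - 27

Expanding det(x·I − A) (e.g. by cofactor expansion or by noting that A is similar to its Jordan form J, which has the same characteristic polynomial as A) gives
  χ_A(x) = x^3 - 9*x^2 + 27*x - 27
which factors as (x - 3)^3. The eigenvalues (with algebraic multiplicities) are λ = 3 with multiplicity 3.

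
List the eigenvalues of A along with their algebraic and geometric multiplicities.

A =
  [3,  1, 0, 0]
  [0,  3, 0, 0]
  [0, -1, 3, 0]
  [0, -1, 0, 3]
λ = 3: alg = 4, geom = 3

Step 1 — factor the characteristic polynomial to read off the algebraic multiplicities:
  χ_A(x) = (x - 3)^4

Step 2 — compute geometric multiplicities via the rank-nullity identity g(λ) = n − rank(A − λI):
  rank(A − (3)·I) = 1, so dim ker(A − (3)·I) = n − 1 = 3

Summary:
  λ = 3: algebraic multiplicity = 4, geometric multiplicity = 3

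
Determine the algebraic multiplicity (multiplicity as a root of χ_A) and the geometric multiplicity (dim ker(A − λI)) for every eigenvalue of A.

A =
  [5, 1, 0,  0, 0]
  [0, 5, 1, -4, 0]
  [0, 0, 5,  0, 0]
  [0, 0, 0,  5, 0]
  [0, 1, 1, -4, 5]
λ = 5: alg = 5, geom = 3

Step 1 — factor the characteristic polynomial to read off the algebraic multiplicities:
  χ_A(x) = (x - 5)^5

Step 2 — compute geometric multiplicities via the rank-nullity identity g(λ) = n − rank(A − λI):
  rank(A − (5)·I) = 2, so dim ker(A − (5)·I) = n − 2 = 3

Summary:
  λ = 5: algebraic multiplicity = 5, geometric multiplicity = 3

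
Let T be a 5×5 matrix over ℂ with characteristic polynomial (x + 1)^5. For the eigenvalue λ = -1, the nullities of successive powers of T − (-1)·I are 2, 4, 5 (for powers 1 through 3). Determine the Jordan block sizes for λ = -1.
Block sizes for λ = -1: [3, 2]

From the dimensions of kernels of powers, the number of Jordan blocks of size at least j is d_j − d_{j−1} where d_j = dim ker(N^j) (with d_0 = 0). Computing the differences gives [2, 2, 1].
The number of blocks of size exactly k is (#blocks of size ≥ k) − (#blocks of size ≥ k + 1), so the partition is: 1 block(s) of size 2, 1 block(s) of size 3.
In nonincreasing order the block sizes are [3, 2].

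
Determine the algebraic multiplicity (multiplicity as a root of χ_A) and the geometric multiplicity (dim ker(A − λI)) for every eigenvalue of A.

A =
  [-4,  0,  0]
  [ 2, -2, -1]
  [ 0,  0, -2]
λ = -4: alg = 1, geom = 1; λ = -2: alg = 2, geom = 1

Step 1 — factor the characteristic polynomial to read off the algebraic multiplicities:
  χ_A(x) = (x + 2)^2*(x + 4)

Step 2 — compute geometric multiplicities via the rank-nullity identity g(λ) = n − rank(A − λI):
  rank(A − (-4)·I) = 2, so dim ker(A − (-4)·I) = n − 2 = 1
  rank(A − (-2)·I) = 2, so dim ker(A − (-2)·I) = n − 2 = 1

Summary:
  λ = -4: algebraic multiplicity = 1, geometric multiplicity = 1
  λ = -2: algebraic multiplicity = 2, geometric multiplicity = 1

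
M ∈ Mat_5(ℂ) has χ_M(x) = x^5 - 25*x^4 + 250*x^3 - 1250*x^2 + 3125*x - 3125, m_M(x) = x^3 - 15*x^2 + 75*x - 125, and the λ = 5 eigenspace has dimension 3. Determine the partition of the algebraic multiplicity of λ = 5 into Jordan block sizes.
Block sizes for λ = 5: [3, 1, 1]

Step 1 — from the characteristic polynomial, algebraic multiplicity of λ = 5 is 5. From dim ker(M − (5)·I) = 3, there are exactly 3 Jordan blocks for λ = 5.
Step 2 — from the minimal polynomial, the factor (x − 5)^3 tells us the largest block for λ = 5 has size 3.
Step 3 — with total size 5, 3 blocks, and largest block 3, the block sizes (in nonincreasing order) are [3, 1, 1].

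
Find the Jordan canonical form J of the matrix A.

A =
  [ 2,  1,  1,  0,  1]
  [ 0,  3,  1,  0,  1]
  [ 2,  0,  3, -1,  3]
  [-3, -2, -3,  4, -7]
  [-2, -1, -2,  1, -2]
J_3(2) ⊕ J_2(2)

The characteristic polynomial is
  det(x·I − A) = x^5 - 10*x^4 + 40*x^3 - 80*x^2 + 80*x - 32 = (x - 2)^5

Eigenvalues and multiplicities (the geometric multiplicity of λ is n − rank(A − λI), which equals the number of Jordan blocks for λ):
  λ = 2: algebraic multiplicity = 5, geometric multiplicity = 2

Determining the block sizes for each eigenvalue:
  λ = 2: with am = 5 and gm = 2, the partition is not yet determined (e.g. several partitions of 5 into 2 parts exist). Let N = A − (2)·I. Computing rank(N^1) = 3, rank(N^2) = 1, rank(N^3) = 0; the number of blocks of size ≥ j is rank(N^{j−1}) − rank(N^j), giving [2, 2, 1]. So we have 1 block(s) of size 3, 1 block(s) of size 2 → block sizes [3, 2]

Assembling the blocks gives a Jordan form
J =
  [2, 1, 0, 0, 0]
  [0, 2, 1, 0, 0]
  [0, 0, 2, 0, 0]
  [0, 0, 0, 2, 1]
  [0, 0, 0, 0, 2]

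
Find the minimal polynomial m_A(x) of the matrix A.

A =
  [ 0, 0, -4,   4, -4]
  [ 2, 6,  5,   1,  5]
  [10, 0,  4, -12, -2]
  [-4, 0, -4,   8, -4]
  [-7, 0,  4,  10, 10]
x^4 - 22*x^3 + 180*x^2 - 648*x + 864

The characteristic polynomial is χ_A(x) = (x - 6)^4*(x - 4), so the eigenvalues are known. The minimal polynomial is
  m_A(x) = Π_λ (x − λ)^{k_λ}
where k_λ is the size of the *largest* Jordan block for λ (equivalently, the smallest k with (A − λI)^k v = 0 for every generalised eigenvector v of λ).

  λ = 4: largest Jordan block has size 1, contributing (x − 4)
  λ = 6: largest Jordan block has size 3, contributing (x − 6)^3

So m_A(x) = (x - 6)^3*(x - 4) = x^4 - 22*x^3 + 180*x^2 - 648*x + 864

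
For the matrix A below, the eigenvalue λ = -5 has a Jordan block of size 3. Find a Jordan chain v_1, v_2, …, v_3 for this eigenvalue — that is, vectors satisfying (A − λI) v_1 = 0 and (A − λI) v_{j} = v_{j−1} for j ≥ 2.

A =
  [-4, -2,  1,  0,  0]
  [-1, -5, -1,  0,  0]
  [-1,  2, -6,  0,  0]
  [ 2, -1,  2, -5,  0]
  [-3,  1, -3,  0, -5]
A Jordan chain for λ = -5 of length 3:
v_1 = (2, 0, -2, 1, -1)ᵀ
v_2 = (1, -1, -1, 2, -3)ᵀ
v_3 = (1, 0, 0, 0, 0)ᵀ

Let N = A − (-5)·I. We want v_3 with N^3 v_3 = 0 but N^2 v_3 ≠ 0; then v_{j-1} := N · v_j for j = 3, …, 2.

Pick v_3 = (1, 0, 0, 0, 0)ᵀ.
Then v_2 = N · v_3 = (1, -1, -1, 2, -3)ᵀ.
Then v_1 = N · v_2 = (2, 0, -2, 1, -1)ᵀ.

Sanity check: (A − (-5)·I) v_1 = (0, 0, 0, 0, 0)ᵀ = 0. ✓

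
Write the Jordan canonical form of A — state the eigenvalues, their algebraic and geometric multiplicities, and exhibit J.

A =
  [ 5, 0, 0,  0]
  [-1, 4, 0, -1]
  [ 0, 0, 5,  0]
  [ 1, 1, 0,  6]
J_2(5) ⊕ J_1(5) ⊕ J_1(5)

The characteristic polynomial is
  det(x·I − A) = x^4 - 20*x^3 + 150*x^2 - 500*x + 625 = (x - 5)^4

Eigenvalues and multiplicities (the geometric multiplicity of λ is n − rank(A − λI), which equals the number of Jordan blocks for λ):
  λ = 5: algebraic multiplicity = 4, geometric multiplicity = 3

Determining the block sizes for each eigenvalue:
  λ = 5: 3 blocks summing to 4 forces exactly one block of size 2 and the rest size 1 → block sizes [2, 1, 1]

Assembling the blocks gives a Jordan form
J =
  [5, 1, 0, 0]
  [0, 5, 0, 0]
  [0, 0, 5, 0]
  [0, 0, 0, 5]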